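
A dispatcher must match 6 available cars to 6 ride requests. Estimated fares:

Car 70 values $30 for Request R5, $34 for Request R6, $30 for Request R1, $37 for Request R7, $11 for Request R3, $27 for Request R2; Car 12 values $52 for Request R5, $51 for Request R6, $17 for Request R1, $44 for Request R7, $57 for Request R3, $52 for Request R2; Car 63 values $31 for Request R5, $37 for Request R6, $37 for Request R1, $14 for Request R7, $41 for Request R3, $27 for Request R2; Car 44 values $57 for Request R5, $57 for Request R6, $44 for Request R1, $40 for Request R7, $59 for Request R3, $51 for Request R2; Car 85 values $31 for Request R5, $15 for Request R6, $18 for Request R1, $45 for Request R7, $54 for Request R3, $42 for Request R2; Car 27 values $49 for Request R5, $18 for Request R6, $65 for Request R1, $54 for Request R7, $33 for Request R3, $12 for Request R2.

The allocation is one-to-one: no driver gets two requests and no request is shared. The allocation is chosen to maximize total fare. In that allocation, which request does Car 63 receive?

Car 63 receives Request R6.

Optimal: Car 70→Request R7 ($37), Car 12→Request R2 ($52), Car 63→Request R6 ($37), Car 44→Request R5 ($57), Car 85→Request R3 ($54), Car 27→Request R1 ($65) — total 37+52+37+57+54+65 = $302.
Max-entry greedy (repeatedly take the single best remaining cell) gives $285, worse by 17.
Next-best assignment: Car 70→Request R7, Car 12→Request R5, Car 63→Request R6, Car 44→Request R2, Car 85→Request R3, Car 27→Request R1 = $296.
Every other assignment is strictly worse.
Car 63's own top request is Request R3 ($41), but forcing Car 63→Request R3 and reassigning the rest optimally gives only $294 — worse by 8.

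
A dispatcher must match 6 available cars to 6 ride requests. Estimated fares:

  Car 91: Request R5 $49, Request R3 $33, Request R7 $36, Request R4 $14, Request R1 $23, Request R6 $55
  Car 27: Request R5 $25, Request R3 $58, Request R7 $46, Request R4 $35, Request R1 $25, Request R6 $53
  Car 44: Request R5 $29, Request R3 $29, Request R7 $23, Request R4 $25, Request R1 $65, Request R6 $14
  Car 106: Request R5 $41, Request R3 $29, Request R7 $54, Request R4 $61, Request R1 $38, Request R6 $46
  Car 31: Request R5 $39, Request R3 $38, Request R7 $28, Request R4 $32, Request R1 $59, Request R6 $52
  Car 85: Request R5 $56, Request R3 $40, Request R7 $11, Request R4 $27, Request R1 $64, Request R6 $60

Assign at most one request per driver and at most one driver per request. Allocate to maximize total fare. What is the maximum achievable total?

Treat this as an assignment problem: match each driver to one request.
Optimal: Car 91→Request R7 ($36), Car 27→Request R3 ($58), Car 44→Request R1 ($65), Car 106→Request R4 ($61), Car 31→Request R6 ($52), Car 85→Request R5 ($56) — total 36+58+65+61+52+56 = $328.
Row-greedy (each driver in turn takes its best remaining request) gives $289, worse by 39.

Maximum total: $328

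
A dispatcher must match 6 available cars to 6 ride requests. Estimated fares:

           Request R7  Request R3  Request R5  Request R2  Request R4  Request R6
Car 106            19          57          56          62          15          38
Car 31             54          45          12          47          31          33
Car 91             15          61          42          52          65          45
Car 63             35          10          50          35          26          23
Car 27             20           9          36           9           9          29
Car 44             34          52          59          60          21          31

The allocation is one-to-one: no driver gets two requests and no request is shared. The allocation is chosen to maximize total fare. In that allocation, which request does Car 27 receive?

Car 27 receives Request R6.

This is a one-to-one assignment (maximum-weight bipartite matching).
Optimal: Car 106→Request R3 ($57), Car 31→Request R7 ($54), Car 91→Request R4 ($65), Car 63→Request R5 ($50), Car 27→Request R6 ($29), Car 44→Request R2 ($60) — total 57+54+65+50+29+60 = $315.
Row-greedy (each driver in turn takes its best remaining request) gives $312, worse by 3.
Every other assignment is strictly worse.
Car 27's own top request is Request R5 ($36), but forcing Car 27→Request R5 and reassigning the rest optimally gives only $295 — worse by 20.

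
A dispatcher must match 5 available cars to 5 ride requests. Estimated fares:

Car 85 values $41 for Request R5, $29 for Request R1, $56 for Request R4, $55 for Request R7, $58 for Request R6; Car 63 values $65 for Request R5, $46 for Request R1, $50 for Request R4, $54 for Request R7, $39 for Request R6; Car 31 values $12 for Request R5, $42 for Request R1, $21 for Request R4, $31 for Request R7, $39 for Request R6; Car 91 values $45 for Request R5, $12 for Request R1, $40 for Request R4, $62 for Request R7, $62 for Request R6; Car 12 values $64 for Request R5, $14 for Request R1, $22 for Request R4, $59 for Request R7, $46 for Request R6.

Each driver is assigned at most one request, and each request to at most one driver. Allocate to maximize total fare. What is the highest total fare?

Optimal: Car 85→Request R4 ($56), Car 63→Request R5 ($65), Car 31→Request R1 ($42), Car 91→Request R6 ($62), Car 12→Request R7 ($59) — total 56+65+42+62+59 = $284.
Row-greedy (each driver in turn takes its best remaining request) gives $249, worse by 35.
Next-best assignment: Car 85→Request R4, Car 63→Request R7, Car 31→Request R1, Car 91→Request R6, Car 12→Request R5 = $278.
No other one-to-one assignment exceeds $284.

Maximum total: $284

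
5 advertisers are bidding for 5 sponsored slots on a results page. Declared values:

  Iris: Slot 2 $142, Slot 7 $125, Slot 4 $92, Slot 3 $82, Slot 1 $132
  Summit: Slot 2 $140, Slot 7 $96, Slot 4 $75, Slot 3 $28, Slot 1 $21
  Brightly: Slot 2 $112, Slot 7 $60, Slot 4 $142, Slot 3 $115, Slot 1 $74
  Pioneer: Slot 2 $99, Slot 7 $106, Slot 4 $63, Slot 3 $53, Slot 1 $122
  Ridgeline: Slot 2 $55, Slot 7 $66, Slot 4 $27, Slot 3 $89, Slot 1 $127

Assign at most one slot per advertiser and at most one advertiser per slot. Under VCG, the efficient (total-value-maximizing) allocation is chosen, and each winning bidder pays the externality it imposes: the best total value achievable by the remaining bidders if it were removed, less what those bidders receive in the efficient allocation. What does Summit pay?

Summit pays $39.

Efficient allocation: Iris→Slot 7 ($125), Summit→Slot 2 ($140), Brightly→Slot 4 ($142), Pioneer→Slot 1 ($122), Ridgeline→Slot 3 ($89); total welfare W = $618.
Summit receives Slot 2 at value $140, so the others get W − 140 = $478.
Without Summit: best allocation of the remaining 4 bidders over all 5 slots is Iris→Slot 2 ($142), Brightly→Slot 4 ($142), Pioneer→Slot 7 ($106), Ridgeline→Slot 1 ($127), total $517.
VCG payment = (others' best without Summit) − (others' welfare with Summit) = 517 − 478 = $39.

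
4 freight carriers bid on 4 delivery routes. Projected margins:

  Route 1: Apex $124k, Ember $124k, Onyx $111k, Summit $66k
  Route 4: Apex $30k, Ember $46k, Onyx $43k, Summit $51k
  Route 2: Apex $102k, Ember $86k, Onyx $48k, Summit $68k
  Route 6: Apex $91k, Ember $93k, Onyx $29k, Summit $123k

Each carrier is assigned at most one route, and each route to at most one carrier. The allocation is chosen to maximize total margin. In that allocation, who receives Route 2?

Apex receives Route 2.

Optimal: Apex→Route 2 ($102k), Ember→Route 1 ($124k), Onyx→Route 4 ($43k), Summit→Route 6 ($123k) — total 102+124+43+123 = $392k.
Column-greedy (each route in turn goes to its best remaining carrier) gives $290k, worse by 102.
Apex's own top route is Route 1 ($124k), but forcing Apex→Route 1 and reassigning the rest optimally gives only $376k — worse by 16.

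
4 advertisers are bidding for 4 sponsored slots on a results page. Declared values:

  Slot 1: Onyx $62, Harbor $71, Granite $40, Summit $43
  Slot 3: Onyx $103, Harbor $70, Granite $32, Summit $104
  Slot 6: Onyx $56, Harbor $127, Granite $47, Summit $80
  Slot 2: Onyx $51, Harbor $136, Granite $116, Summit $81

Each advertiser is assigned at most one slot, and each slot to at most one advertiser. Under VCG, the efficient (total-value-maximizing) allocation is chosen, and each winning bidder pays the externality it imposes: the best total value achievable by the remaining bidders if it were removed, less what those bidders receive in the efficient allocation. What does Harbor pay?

Efficient allocation: Onyx→Slot 1 ($62), Harbor→Slot 6 ($127), Granite→Slot 2 ($116), Summit→Slot 3 ($104); total welfare W = $409.
Harbor receives Slot 6 at value $127, so the others get W − 127 = $282.
Without Harbor: best allocation of the remaining 3 bidders over all 4 slots is Onyx→Slot 3 ($103), Granite→Slot 2 ($116), Summit→Slot 6 ($80), total $299.
VCG payment = (others' best without Harbor) − (others' welfare with Harbor) = 299 − 282 = $17.

Harbor pays $17.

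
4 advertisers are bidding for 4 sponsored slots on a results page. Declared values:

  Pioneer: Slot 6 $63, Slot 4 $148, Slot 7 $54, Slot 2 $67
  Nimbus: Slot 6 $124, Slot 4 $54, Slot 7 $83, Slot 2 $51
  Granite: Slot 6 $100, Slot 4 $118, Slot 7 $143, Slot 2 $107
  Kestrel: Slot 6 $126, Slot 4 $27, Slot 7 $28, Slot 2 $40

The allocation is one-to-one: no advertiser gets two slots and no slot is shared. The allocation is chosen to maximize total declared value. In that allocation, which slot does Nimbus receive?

Nimbus receives Slot 2.

Optimal: Pioneer→Slot 4 ($148), Nimbus→Slot 2 ($51), Granite→Slot 7 ($143), Kestrel→Slot 6 ($126) — total 148+51+143+126 = $468.
Row-greedy (each advertiser in turn takes its best remaining slot) gives $455, worse by 13.
Nimbus's own top slot is Slot 6 ($124), but forcing Nimbus→Slot 6 and reassigning the rest optimally gives only $455 — worse by 13.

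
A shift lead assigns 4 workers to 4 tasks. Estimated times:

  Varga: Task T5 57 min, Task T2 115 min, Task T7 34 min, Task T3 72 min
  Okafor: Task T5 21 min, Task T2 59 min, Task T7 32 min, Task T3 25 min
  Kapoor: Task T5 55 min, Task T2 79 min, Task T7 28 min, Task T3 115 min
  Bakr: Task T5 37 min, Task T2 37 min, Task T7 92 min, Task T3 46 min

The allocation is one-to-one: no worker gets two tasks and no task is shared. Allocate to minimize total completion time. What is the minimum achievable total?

Optimal: Varga→Task T5 (57 min), Okafor→Task T3 (25 min), Kapoor→Task T7 (28 min), Bakr→Task T2 (37 min) — total 57+25+28+37 = 147 min.
Row-greedy (each worker in turn takes its cheapest remaining task) gives 180 min, worse by 33.
Next-best assignment: Varga→Task T7, Okafor→Task T3, Kapoor→Task T5, Bakr→Task T2 = 151 min.
Swapping Kapoor↔Varga (Kapoor→Task T5 55 min, Varga→Task T7 34 min) adds 4.

Minimum total: 147 min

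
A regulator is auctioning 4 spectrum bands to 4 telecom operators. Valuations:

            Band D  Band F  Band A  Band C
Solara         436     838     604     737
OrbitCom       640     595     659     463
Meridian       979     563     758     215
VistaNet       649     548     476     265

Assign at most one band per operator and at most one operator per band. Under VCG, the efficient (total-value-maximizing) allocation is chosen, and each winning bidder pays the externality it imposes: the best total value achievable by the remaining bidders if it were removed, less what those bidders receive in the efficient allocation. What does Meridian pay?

Meridian pays $202M.

Efficient allocation: Solara→Band C ($737M), OrbitCom→Band A ($659M), Meridian→Band D ($979M), VistaNet→Band F ($548M); total welfare W = $2923M.
Meridian receives Band D at value $979M, so the others get W − 979 = $1944M.
Without Meridian: best allocation of the remaining 3 bidders over all 4 bands is Solara→Band F ($838M), OrbitCom→Band A ($659M), VistaNet→Band D ($649M), total $2146M.
VCG payment = (others' best without Meridian) − (others' welfare with Meridian) = 2146 − 1944 = $202M.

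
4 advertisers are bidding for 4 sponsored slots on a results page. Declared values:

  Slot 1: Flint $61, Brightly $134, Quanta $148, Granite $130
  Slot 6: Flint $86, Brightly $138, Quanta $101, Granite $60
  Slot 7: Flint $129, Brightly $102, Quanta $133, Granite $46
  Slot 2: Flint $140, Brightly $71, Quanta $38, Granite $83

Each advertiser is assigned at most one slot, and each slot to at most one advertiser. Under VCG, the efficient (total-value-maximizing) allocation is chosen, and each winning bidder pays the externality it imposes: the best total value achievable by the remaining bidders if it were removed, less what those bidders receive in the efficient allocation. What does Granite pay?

Granite pays $15.

Efficient allocation: Flint→Slot 2 ($140), Brightly→Slot 6 ($138), Quanta→Slot 7 ($133), Granite→Slot 1 ($130); total welfare W = $541.
Granite receives Slot 1 at value $130, so the others get W − 130 = $411.
Without Granite: best allocation of the remaining 3 bidders over all 4 slots is Flint→Slot 2 ($140), Brightly→Slot 6 ($138), Quanta→Slot 1 ($148), total $426.
VCG payment = (others' best without Granite) − (others' welfare with Granite) = 426 − 411 = $15.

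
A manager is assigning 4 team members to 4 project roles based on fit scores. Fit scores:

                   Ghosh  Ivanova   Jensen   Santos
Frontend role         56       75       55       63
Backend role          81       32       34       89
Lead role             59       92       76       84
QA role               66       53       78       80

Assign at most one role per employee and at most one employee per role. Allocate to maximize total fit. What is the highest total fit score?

Optimal: Ghosh→Backend role (81 pts), Ivanova→Frontend role (75 pts), Jensen→QA role (78 pts), Santos→Lead role (84 pts) — total 81+75+78+84 = 318 pts.
Max-entry greedy (repeatedly take the single best remaining cell) gives 315 pts, worse by 3.
No other one-to-one assignment exceeds 318 pts.

Max total: 318 pts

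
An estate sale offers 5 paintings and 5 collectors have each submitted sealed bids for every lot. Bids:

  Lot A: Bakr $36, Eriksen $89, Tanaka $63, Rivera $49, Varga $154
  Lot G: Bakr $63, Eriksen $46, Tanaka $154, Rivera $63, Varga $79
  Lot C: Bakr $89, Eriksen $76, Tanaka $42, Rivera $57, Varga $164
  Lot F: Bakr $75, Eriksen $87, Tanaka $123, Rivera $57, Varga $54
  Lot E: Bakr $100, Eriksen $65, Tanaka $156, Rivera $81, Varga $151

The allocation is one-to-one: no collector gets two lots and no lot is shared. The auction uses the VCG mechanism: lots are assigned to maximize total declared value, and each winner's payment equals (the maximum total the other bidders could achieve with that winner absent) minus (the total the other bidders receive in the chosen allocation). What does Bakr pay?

Bakr pays $12.

Efficient allocation: Bakr→Lot C ($89), Eriksen→Lot F ($87), Tanaka→Lot G ($154), Rivera→Lot E ($81), Varga→Lot A ($154); total welfare W = $565.
Bakr receives Lot C at value $89, so the others get W − 89 = $476.
Without Bakr: best allocation of the remaining 4 bidders over all 5 lots is Eriksen→Lot A ($89), Tanaka→Lot G ($154), Rivera→Lot E ($81), Varga→Lot C ($164), total $488.
VCG payment = (others' best without Bakr) − (others' welfare with Bakr) = 488 − 476 = $12.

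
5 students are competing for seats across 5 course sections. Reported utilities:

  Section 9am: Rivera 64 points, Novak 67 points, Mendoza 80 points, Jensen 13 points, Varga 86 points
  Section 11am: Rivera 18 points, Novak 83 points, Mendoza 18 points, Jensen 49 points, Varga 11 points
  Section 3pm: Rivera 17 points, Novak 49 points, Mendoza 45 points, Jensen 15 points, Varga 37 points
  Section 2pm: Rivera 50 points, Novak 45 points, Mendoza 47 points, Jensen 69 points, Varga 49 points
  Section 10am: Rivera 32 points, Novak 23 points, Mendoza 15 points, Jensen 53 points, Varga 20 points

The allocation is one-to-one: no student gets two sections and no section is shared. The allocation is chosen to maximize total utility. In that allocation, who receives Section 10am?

Optimal: Rivera→Section 2pm (50 points), Novak→Section 11am (83 points), Mendoza→Section 3pm (45 points), Jensen→Section 10am (53 points), Varga→Section 9am (86 points) — total 50+83+45+53+86 = 317 points.
Every other assignment is strictly worse.
Jensen's own top section is Section 2pm (69 points), but forcing Jensen→Section 2pm and reassigning the rest optimally gives only 315 points — worse by 2.

Jensen receives Section 10am.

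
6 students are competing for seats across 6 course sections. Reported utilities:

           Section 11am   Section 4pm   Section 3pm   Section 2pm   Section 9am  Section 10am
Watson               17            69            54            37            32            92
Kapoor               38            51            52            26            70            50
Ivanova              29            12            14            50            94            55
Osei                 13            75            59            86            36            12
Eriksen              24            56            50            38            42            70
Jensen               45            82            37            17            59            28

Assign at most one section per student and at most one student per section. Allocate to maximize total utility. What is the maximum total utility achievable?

Optimal: Watson→Section 10am (92 points), Kapoor→Section 11am (38 points), Ivanova→Section 9am (94 points), Osei→Section 2pm (86 points), Eriksen→Section 3pm (50 points), Jensen→Section 4pm (82 points) — total 92+38+94+86+50+82 = 442 points.
Column-greedy (each section in turn goes to its best remaining student) gives 364 points, worse by 78.
Next-best assignment: Watson→Section 10am, Kapoor→Section 3pm, Ivanova→Section 9am, Osei→Section 2pm, Eriksen→Section 11am, Jensen→Section 4pm = 430 points.
Checked against all permutations: 442 points is optimal.

Maximum total: 442 points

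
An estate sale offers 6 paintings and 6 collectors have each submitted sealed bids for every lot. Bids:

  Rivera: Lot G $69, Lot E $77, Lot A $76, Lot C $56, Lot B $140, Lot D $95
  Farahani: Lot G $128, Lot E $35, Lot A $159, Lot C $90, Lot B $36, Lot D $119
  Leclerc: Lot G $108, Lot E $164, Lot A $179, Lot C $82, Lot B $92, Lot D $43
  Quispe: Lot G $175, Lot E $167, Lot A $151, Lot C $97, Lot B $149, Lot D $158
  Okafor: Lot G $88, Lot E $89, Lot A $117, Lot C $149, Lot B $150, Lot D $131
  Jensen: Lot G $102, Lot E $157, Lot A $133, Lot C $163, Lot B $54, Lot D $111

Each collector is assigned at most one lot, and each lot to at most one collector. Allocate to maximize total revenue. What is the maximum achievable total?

Optimal: Rivera→Lot B ($140), Farahani→Lot A ($159), Leclerc→Lot E ($164), Quispe→Lot G ($175), Okafor→Lot D ($131), Jensen→Lot C ($163) — total 140+159+164+175+131+163 = $932.
Max-entry greedy (repeatedly take the single best remaining cell) gives $863, worse by 69.

Max total: $932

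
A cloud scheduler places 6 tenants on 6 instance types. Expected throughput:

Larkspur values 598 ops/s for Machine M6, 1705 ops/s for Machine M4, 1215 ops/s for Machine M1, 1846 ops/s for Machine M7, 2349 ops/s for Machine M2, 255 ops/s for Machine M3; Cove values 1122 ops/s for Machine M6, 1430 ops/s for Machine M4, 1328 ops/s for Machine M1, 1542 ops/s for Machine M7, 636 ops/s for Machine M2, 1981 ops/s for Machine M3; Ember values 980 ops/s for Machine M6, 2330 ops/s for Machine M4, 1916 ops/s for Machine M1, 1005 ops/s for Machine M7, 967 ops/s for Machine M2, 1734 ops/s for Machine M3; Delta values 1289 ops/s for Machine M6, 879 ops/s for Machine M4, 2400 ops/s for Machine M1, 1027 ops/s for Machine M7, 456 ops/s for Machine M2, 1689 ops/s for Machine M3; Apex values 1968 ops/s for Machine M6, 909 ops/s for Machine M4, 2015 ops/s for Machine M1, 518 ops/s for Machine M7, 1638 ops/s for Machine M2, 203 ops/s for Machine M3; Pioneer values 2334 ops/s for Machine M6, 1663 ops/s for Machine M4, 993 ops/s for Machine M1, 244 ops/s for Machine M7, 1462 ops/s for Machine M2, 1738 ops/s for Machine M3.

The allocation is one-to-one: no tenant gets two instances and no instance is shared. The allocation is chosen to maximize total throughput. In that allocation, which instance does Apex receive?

Treat this as an assignment problem: match each tenant to one instance.
Optimal: Larkspur→Machine M7 (1846 ops/s), Cove→Machine M3 (1981 ops/s), Ember→Machine M4 (2330 ops/s), Delta→Machine M1 (2400 ops/s), Apex→Machine M2 (1638 ops/s), Pioneer→Machine M6 (2334 ops/s) — total 1846+1981+2330+2400+1638+2334 = 12529 ops/s.
Max-entry greedy (repeatedly take the single best remaining cell) gives 11912 ops/s, worse by 617.
Swapping Delta↔Ember (Delta→Machine M4 879 ops/s, Ember→Machine M1 1916 ops/s) loses 1935.
Checked against all permutations: 12529 ops/s is optimal.
Apex's own top instance is Machine M1 (2015 ops/s), but forcing Apex→Machine M1 and reassigning the rest optimally gives only 12259 ops/s — worse by 270.

Apex receives Machine M2.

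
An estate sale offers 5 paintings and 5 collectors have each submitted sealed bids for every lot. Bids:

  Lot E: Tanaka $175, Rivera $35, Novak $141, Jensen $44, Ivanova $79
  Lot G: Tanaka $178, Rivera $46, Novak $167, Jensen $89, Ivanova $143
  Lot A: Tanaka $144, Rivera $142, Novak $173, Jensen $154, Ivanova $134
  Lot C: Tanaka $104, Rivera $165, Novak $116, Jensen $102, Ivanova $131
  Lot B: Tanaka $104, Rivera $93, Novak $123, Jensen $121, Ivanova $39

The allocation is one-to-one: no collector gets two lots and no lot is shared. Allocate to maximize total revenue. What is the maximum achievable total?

This is the linear assignment problem.
Optimal: Tanaka→Lot E ($175), Rivera→Lot C ($165), Novak→Lot A ($173), Jensen→Lot B ($121), Ivanova→Lot G ($143) — total 175+165+173+121+143 = $777.
Max-entry greedy (repeatedly take the single best remaining cell) gives $716, worse by 61.
Swapping Ivanova↔Rivera (Ivanova→Lot C $131, Rivera→Lot G $46) loses 131.
Every other assignment is strictly worse.

Maximum total: $777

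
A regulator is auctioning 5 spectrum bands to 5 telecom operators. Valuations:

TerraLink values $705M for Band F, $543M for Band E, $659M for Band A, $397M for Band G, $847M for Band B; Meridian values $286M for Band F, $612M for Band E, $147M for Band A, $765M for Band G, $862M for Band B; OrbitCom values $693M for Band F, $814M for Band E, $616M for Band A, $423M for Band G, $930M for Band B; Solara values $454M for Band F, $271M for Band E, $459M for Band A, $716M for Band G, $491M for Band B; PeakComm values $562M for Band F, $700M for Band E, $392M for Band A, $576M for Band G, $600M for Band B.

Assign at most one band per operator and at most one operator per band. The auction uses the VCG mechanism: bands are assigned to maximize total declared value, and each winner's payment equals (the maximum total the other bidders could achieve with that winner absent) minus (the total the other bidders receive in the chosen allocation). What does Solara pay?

Efficient allocation: TerraLink→Band A ($659M), Meridian→Band B ($862M), OrbitCom→Band F ($693M), Solara→Band G ($716M), PeakComm→Band E ($700M); total welfare W = $3630M.
Solara receives Band G at value $716M, so the others get W − 716 = $2914M.
Without Solara: best allocation of the remaining 4 bidders over all 5 bands is TerraLink→Band F ($705M), Meridian→Band G ($765M), OrbitCom→Band B ($930M), PeakComm→Band E ($700M), total $3100M.
VCG payment = (others' best without Solara) − (others' welfare with Solara) = 3100 − 2914 = $186M.

Solara pays $186M.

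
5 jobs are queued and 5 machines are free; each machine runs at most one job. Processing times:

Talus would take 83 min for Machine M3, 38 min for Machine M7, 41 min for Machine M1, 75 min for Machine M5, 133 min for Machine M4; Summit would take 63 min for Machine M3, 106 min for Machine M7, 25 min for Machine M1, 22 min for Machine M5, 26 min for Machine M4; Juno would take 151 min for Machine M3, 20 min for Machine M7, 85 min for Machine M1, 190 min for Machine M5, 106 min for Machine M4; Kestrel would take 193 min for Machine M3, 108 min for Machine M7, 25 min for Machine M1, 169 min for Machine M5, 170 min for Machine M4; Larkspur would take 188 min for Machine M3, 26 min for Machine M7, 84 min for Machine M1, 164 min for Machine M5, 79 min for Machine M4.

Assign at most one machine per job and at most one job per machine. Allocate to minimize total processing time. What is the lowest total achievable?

Min total: 229 min

Treat this as an assignment problem: match each job to one machine.
Optimal: Talus→Machine M3 (83 min), Summit→Machine M5 (22 min), Juno→Machine M7 (20 min), Kestrel→Machine M1 (25 min), Larkspur→Machine M4 (79 min) — total 83+22+20+25+79 = 229 min.
Column-greedy (each machine in turn goes to its cheapest remaining job) gives 262 min, worse by 33.
Next-best assignment: Talus→Machine M3, Summit→Machine M5, Juno→Machine M4, Kestrel→Machine M1, Larkspur→Machine M7 = 262 min.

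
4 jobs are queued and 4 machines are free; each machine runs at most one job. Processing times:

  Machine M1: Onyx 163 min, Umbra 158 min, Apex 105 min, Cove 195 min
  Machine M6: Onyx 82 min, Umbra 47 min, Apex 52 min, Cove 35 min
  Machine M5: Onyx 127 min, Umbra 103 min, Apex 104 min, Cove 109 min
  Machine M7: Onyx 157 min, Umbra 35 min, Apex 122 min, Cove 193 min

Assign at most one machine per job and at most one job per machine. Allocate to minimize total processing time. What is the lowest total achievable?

Min total: 302 min

Treat this as an assignment problem: match each job to one machine.
Optimal: Onyx→Machine M5 (127 min), Umbra→Machine M7 (35 min), Apex→Machine M1 (105 min), Cove→Machine M6 (35 min) — total 127+35+105+35 = 302 min.
Row-greedy (each job in turn takes its cheapest remaining machine) gives 416 min, worse by 114.
Next-best assignment: Onyx→Machine M6, Umbra→Machine M7, Apex→Machine M1, Cove→Machine M5 = 331 min.
Swapping Cove↔Onyx (Cove→Machine M5 109 min, Onyx→Machine M6 82 min) adds 29.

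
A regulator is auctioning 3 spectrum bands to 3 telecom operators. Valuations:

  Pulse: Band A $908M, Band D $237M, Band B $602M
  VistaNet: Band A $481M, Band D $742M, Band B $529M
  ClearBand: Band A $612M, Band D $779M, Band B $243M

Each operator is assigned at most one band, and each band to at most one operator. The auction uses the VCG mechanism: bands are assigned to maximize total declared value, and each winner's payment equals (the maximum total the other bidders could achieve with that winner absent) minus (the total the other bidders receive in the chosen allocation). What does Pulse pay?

Pulse pays $46M.

Efficient allocation: Pulse→Band A ($908M), VistaNet→Band B ($529M), ClearBand→Band D ($779M); total welfare W = $2216M.
Pulse receives Band A at value $908M, so the others get W − 908 = $1308M.
Without Pulse: best allocation of the remaining 2 bidders over all 3 bands is VistaNet→Band D ($742M), ClearBand→Band A ($612M), total $1354M.
VCG payment = (others' best without Pulse) − (others' welfare with Pulse) = 1354 − 1308 = $46M.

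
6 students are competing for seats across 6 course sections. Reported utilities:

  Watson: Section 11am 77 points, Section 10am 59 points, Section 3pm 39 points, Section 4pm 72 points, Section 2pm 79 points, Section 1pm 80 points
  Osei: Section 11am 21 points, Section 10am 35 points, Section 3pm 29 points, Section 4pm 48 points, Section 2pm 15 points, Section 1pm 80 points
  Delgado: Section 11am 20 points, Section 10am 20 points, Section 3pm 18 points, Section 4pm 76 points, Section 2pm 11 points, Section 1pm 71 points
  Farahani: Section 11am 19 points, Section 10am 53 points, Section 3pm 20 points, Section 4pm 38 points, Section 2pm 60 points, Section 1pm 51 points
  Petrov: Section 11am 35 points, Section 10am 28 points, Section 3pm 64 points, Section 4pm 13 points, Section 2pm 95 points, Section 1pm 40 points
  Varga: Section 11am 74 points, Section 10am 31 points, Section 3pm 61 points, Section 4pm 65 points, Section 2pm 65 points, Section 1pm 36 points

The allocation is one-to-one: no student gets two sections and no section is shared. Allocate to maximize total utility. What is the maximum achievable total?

Treat this as an assignment problem: match each student to one section.
Optimal: Watson→Section 11am (77 points), Osei→Section 1pm (80 points), Delgado→Section 4pm (76 points), Farahani→Section 10am (53 points), Petrov→Section 2pm (95 points), Varga→Section 3pm (61 points) — total 77+80+76+53+95+61 = 442 points.
Next-best assignment: Watson→Section 2pm, Osei→Section 1pm, Delgado→Section 4pm, Farahani→Section 10am, Petrov→Section 3pm, Varga→Section 11am = 426 points.
No other one-to-one assignment exceeds 442 points.

Max total: 442 points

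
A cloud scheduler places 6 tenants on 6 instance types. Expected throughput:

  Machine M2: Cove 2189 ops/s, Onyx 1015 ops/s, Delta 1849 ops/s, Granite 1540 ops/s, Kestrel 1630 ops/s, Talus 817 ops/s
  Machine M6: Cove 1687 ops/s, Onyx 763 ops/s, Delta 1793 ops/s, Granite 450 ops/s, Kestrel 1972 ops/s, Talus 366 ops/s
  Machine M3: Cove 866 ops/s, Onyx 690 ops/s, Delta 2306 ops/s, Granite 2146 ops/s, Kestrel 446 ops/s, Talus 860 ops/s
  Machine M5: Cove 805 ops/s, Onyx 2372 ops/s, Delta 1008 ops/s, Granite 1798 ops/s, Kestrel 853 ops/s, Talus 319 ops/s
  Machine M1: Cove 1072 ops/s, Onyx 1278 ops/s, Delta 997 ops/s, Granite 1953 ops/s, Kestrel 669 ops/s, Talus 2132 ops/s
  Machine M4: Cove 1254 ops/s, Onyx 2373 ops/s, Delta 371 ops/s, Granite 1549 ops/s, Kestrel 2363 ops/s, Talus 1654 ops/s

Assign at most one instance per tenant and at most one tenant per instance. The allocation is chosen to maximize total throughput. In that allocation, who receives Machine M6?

Optimal: Cove→Machine M2 (2189 ops/s), Onyx→Machine M5 (2372 ops/s), Delta→Machine M6 (1793 ops/s), Granite→Machine M3 (2146 ops/s), Kestrel→Machine M4 (2363 ops/s), Talus→Machine M1 (2132 ops/s) — total 2189+2372+1793+2146+2363+2132 = 12995 ops/s.
Max-entry greedy (repeatedly take the single best remaining cell) gives 12770 ops/s, worse by 225.
Delta's own top instance is Machine M3 (2306 ops/s), but forcing Delta→Machine M3 and reassigning the rest optimally gives only 12770 ops/s — worse by 225.

Delta receives Machine M6.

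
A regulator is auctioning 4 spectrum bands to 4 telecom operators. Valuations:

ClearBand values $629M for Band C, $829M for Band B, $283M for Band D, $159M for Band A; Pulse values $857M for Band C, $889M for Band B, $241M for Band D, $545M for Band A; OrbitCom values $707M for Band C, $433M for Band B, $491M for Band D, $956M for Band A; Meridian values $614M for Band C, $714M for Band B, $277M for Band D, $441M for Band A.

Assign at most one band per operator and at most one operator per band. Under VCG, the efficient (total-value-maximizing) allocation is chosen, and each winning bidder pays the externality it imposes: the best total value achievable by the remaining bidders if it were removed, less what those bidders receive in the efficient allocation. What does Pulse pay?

Efficient allocation: ClearBand→Band B ($829M), Pulse→Band C ($857M), OrbitCom→Band A ($956M), Meridian→Band D ($277M); total welfare W = $2919M.
Pulse receives Band C at value $857M, so the others get W − 857 = $2062M.
Without Pulse: best allocation of the remaining 3 bidders over all 4 bands is ClearBand→Band B ($829M), OrbitCom→Band A ($956M), Meridian→Band C ($614M), total $2399M.
VCG payment = (others' best without Pulse) − (others' welfare with Pulse) = 2399 − 2062 = $337M.

Pulse pays $337M.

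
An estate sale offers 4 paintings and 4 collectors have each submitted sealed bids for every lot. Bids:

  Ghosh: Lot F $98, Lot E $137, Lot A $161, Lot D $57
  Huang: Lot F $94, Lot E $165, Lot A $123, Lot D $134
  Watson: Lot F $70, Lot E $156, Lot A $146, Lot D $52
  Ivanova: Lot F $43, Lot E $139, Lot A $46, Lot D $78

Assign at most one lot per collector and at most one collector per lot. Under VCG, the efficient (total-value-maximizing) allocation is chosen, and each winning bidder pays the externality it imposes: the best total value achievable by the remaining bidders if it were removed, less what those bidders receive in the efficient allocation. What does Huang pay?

Efficient allocation: Ghosh→Lot F ($98), Huang→Lot D ($134), Watson→Lot A ($146), Ivanova→Lot E ($139); total welfare W = $517.
Huang receives Lot D at value $134, so the others get W − 134 = $383.
Without Huang: best allocation of the remaining 3 bidders over all 4 lots is Ghosh→Lot A ($161), Watson→Lot E ($156), Ivanova→Lot D ($78), total $395.
VCG payment = (others' best without Huang) − (others' welfare with Huang) = 395 − 383 = $12.

Huang pays $12.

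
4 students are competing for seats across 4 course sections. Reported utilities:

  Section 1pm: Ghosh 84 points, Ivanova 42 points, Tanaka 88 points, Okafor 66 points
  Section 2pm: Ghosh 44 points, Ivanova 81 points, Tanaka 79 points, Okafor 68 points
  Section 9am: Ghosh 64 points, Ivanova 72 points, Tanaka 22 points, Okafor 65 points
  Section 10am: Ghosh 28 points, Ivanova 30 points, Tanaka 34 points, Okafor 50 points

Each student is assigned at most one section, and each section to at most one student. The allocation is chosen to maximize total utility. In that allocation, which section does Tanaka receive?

Optimal: Ghosh→Section 1pm (84 points), Ivanova→Section 9am (72 points), Tanaka→Section 2pm (79 points), Okafor→Section 10am (50 points) — total 84+72+79+50 = 285 points.
Row-greedy (each student in turn takes its best remaining section) gives 264 points, worse by 21.
Checked against all permutations: 285 points is optimal.
Tanaka's own top section is Section 1pm (88 points), but forcing Tanaka→Section 1pm and reassigning the rest optimally gives only 283 points — worse by 2.

Tanaka receives Section 2pm.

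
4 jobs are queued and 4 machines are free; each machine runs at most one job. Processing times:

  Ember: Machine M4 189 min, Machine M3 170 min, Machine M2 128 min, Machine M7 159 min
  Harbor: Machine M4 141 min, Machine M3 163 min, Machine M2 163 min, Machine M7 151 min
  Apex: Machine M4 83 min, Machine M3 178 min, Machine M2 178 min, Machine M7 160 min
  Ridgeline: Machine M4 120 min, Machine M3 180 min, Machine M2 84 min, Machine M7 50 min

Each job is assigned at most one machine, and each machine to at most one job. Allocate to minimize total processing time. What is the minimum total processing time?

Treat this as an assignment problem: match each job to one machine.
Optimal: Ember→Machine M2 (128 min), Harbor→Machine M3 (163 min), Apex→Machine M4 (83 min), Ridgeline→Machine M7 (50 min) — total 128+163+83+50 = 424 min.
Row-greedy (each job in turn takes its cheapest remaining machine) gives 609 min, worse by 185.
Next-best assignment: Ember→Machine M3, Harbor→Machine M2, Apex→Machine M4, Ridgeline→Machine M7 = 466 min.
Every other assignment is strictly worse.

Minimum total: 424 min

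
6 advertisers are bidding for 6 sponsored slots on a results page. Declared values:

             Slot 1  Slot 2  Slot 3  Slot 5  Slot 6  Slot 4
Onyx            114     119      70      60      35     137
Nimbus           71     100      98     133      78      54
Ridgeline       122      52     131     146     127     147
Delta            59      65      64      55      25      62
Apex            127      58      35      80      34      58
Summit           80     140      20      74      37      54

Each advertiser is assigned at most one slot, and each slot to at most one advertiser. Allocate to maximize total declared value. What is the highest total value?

Optimal: Onyx→Slot 4 ($137), Nimbus→Slot 5 ($133), Ridgeline→Slot 6 ($127), Delta→Slot 3 ($64), Apex→Slot 1 ($127), Summit→Slot 2 ($140) — total 137+133+127+64+127+140 = $728.
Column-greedy (each slot in turn goes to its best remaining advertiser) gives $628, worse by 100.

Maximum total: $728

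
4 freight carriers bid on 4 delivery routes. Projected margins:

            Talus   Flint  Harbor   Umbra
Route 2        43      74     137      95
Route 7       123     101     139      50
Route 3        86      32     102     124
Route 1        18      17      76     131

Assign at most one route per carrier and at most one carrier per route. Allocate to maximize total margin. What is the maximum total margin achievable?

Maximum total: $455k

Optimal: Talus→Route 3 ($86k), Flint→Route 7 ($101k), Harbor→Route 2 ($137k), Umbra→Route 1 ($131k) — total 86+101+137+131 = $455k.
Max-entry greedy (repeatedly take the single best remaining cell) gives $430k, worse by 25.
Next-best assignment: Talus→Route 7, Flint→Route 2, Harbor→Route 3, Umbra→Route 1 = $430k.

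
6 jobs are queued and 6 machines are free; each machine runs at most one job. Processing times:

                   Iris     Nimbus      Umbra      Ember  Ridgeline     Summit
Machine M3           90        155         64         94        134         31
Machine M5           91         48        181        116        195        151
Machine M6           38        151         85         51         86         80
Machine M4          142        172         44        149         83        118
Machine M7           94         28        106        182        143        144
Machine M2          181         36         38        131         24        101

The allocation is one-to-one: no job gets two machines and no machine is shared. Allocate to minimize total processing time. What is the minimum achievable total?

Min total: 269 min

Treat this as an assignment problem: match each job to one machine.
Optimal: Iris→Machine M5 (91 min), Nimbus→Machine M7 (28 min), Umbra→Machine M4 (44 min), Ember→Machine M6 (51 min), Ridgeline→Machine M2 (24 min), Summit→Machine M3 (31 min) — total 91+28+44+51+24+31 = 269 min.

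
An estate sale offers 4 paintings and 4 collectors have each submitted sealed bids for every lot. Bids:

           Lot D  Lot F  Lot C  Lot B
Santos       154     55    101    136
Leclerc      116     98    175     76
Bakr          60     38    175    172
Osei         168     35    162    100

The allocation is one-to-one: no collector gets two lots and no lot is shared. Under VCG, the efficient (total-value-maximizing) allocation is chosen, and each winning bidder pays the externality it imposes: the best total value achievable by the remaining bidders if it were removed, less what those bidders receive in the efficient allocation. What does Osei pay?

Osei pays $77.

Efficient allocation: Santos→Lot D ($154), Leclerc→Lot F ($98), Bakr→Lot B ($172), Osei→Lot C ($162); total welfare W = $586.
Osei receives Lot C at value $162, so the others get W − 162 = $424.
Without Osei: best allocation of the remaining 3 bidders over all 4 lots is Santos→Lot D ($154), Leclerc→Lot C ($175), Bakr→Lot B ($172), total $501.
VCG payment = (others' best without Osei) − (others' welfare with Osei) = 501 − 424 = $77.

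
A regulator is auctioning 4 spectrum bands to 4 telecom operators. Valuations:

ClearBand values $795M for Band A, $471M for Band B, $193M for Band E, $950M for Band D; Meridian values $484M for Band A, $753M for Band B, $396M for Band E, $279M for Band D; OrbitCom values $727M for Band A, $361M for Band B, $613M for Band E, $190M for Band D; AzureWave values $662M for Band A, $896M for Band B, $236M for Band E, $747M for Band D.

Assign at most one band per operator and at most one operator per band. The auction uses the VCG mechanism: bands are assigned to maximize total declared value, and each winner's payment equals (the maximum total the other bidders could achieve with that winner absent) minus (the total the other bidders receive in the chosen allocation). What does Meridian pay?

Efficient allocation: ClearBand→Band D ($950M), Meridian→Band B ($753M), OrbitCom→Band E ($613M), AzureWave→Band A ($662M); total welfare W = $2978M.
Meridian receives Band B at value $753M, so the others get W − 753 = $2225M.
Without Meridian: best allocation of the remaining 3 bidders over all 4 bands is ClearBand→Band D ($950M), OrbitCom→Band A ($727M), AzureWave→Band B ($896M), total $2573M.
VCG payment = (others' best without Meridian) − (others' welfare with Meridian) = 2573 − 2225 = $348M.

Meridian pays $348M.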